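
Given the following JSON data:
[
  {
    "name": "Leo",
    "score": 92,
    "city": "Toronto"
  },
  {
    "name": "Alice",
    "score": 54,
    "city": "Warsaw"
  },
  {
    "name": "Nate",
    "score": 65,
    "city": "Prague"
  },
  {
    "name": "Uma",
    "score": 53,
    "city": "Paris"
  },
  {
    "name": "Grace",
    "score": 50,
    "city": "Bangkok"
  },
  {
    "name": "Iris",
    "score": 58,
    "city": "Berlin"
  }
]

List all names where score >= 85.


Filtering records where score >= 85:
  Leo (score=92) -> YES
  Alice (score=54) -> no
  Nate (score=65) -> no
  Uma (score=53) -> no
  Grace (score=50) -> no
  Iris (score=58) -> no


ANSWER: Leo


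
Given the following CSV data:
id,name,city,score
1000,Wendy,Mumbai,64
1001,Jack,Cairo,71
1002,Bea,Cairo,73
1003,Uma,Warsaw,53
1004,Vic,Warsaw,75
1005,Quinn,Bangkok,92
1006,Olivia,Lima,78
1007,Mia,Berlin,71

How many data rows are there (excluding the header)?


Counting rows (excluding header):
Header: id,name,city,score
Data rows: 8

ANSWER: 8


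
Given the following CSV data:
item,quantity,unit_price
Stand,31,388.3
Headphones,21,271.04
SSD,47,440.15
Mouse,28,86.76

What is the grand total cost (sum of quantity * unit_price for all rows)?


Computing row totals:
  Stand: 31 * 388.3 = 12037.3
  Headphones: 21 * 271.04 = 5691.84
  SSD: 47 * 440.15 = 20687.05
  Mouse: 28 * 86.76 = 2429.28
Grand total = 12037.3 + 5691.84 + 20687.05 + 2429.28 = 40845.47

ANSWER: 40845.47


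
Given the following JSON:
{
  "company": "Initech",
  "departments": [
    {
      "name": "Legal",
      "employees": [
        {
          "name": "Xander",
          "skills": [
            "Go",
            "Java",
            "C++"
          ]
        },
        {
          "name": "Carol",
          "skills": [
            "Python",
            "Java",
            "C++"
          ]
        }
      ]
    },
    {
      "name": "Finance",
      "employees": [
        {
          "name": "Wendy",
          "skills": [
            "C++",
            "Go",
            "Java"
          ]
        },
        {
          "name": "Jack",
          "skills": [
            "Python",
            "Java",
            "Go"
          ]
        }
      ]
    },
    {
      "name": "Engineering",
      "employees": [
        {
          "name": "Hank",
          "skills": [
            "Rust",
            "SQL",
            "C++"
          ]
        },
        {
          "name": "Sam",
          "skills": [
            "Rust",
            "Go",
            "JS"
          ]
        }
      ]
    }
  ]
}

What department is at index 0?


Path: departments[0].name
Value: Legal

ANSWER: Legal


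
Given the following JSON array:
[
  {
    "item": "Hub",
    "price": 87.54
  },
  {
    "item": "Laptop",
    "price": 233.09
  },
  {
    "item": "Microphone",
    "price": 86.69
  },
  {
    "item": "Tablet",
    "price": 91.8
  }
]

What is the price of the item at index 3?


Array index 3 -> Tablet
price = 91.8

ANSWER: 91.8


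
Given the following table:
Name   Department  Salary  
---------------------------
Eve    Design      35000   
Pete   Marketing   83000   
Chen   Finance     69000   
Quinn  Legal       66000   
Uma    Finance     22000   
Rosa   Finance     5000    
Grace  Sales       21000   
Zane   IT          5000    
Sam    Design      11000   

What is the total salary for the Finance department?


Finance department members:
  Chen: 69000
  Uma: 22000
  Rosa: 5000
Total = 69000 + 22000 + 5000 = 96000

ANSWER: 96000


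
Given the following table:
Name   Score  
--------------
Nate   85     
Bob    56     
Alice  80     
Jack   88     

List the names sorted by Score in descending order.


Sorting by Score (descending):
  Jack: 88
  Nate: 85
  Alice: 80
  Bob: 56


ANSWER: Jack, Nate, Alice, Bob


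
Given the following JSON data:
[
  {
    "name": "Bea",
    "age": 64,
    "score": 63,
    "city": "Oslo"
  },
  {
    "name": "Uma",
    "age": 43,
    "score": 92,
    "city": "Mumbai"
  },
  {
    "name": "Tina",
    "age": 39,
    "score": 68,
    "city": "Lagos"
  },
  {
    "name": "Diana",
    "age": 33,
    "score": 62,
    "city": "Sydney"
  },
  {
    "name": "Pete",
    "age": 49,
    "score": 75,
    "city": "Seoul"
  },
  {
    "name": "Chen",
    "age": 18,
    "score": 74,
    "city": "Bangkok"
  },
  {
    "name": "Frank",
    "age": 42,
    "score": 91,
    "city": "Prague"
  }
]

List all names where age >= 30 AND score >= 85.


Checking both conditions:
  Bea (age=64, score=63) -> no
  Uma (age=43, score=92) -> YES
  Tina (age=39, score=68) -> no
  Diana (age=33, score=62) -> no
  Pete (age=49, score=75) -> no
  Chen (age=18, score=74) -> no
  Frank (age=42, score=91) -> YES


ANSWER: Uma, Frank


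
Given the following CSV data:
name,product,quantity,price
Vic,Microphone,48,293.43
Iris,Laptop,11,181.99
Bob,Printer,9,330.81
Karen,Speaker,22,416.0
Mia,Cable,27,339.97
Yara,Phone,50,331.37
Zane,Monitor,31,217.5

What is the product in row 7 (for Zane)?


Row 7: Zane
Column 'product' = Monitor

ANSWER: Monitor


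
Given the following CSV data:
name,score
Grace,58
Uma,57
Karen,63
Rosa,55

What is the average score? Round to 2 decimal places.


Scores: 58, 57, 63, 55
Sum = 233
Count = 4
Average = 233 / 4 = 58.25

ANSWER: 58.25


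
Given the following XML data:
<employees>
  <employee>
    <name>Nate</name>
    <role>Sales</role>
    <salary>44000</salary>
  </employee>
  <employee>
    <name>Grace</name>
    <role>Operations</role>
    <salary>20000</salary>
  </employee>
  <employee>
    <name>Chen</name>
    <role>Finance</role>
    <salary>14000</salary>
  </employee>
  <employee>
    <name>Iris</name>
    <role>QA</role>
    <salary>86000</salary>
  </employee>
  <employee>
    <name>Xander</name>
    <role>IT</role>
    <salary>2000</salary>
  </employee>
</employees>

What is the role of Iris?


Searching for <employee> with <name>Iris</name>
Found at position 4
<role>QA</role>

ANSWER: QA


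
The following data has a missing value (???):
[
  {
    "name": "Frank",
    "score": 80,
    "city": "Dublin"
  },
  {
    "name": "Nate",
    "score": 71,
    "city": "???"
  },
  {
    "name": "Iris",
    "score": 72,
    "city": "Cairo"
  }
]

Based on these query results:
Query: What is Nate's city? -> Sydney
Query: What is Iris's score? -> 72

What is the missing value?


The missing value is Nate's city
From query: Nate's city = Sydney

ANSWER: Sydney


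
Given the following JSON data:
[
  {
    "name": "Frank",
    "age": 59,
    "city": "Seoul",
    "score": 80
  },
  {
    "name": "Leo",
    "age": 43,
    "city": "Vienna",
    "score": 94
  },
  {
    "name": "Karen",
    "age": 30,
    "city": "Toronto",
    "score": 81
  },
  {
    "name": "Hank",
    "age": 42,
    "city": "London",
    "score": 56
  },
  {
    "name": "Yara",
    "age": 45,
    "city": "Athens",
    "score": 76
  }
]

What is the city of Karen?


Looking up record where name = Karen
Record index: 2
Field 'city' = Toronto

ANSWER: Toronto


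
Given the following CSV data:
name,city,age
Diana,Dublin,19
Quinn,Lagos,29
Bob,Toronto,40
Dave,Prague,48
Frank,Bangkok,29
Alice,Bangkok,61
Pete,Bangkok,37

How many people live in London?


Scanning city column for 'London':
Total matches: 0

ANSWER: 0


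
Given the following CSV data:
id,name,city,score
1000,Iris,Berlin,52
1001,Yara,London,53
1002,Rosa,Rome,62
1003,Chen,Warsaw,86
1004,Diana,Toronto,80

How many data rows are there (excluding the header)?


Counting rows (excluding header):
Header: id,name,city,score
Data rows: 5

ANSWER: 5


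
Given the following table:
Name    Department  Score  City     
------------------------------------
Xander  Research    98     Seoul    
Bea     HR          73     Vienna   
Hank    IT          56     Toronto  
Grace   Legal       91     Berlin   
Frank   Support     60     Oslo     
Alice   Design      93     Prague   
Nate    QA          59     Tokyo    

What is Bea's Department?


Row 2: Bea
Department = HR

ANSWER: HR


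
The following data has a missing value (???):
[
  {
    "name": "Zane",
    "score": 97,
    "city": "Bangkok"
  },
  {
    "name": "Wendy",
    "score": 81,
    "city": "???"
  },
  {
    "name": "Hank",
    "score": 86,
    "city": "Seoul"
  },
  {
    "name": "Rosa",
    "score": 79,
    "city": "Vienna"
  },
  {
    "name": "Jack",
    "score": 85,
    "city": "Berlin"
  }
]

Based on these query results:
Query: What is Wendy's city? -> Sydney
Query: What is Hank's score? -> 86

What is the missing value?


The missing value is Wendy's city
From query: Wendy's city = Sydney

ANSWER: Sydney


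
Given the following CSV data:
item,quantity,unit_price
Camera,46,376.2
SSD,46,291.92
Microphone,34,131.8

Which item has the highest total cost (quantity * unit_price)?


Computing row totals:
  Camera: 17305.2
  SSD: 13428.32
  Microphone: 4481.2
Maximum: Camera (17305.2)

ANSWER: Camera


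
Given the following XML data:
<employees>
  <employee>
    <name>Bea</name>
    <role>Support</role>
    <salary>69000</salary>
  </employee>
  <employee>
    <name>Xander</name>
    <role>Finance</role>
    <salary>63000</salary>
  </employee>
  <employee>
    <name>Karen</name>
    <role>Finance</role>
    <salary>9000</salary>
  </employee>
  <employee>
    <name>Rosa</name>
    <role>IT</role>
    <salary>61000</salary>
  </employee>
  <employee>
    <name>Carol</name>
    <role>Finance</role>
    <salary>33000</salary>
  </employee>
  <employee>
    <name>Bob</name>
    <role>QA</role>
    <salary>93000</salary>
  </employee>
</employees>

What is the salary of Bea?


Searching for <employee> with <name>Bea</name>
Found at position 1
<salary>69000</salary>

ANSWER: 69000


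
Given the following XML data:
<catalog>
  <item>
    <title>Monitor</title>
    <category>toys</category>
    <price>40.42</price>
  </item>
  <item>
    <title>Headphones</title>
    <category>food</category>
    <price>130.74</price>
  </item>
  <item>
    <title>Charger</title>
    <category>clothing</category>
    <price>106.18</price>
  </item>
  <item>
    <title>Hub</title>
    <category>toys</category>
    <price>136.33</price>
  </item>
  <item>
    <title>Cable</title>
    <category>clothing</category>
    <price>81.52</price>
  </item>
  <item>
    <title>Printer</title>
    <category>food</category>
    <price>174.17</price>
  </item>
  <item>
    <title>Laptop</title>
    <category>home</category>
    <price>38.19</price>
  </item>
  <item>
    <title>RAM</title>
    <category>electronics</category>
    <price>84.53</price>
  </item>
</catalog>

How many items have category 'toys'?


Scanning <item> elements for <category>toys</category>:
  Item 1: Monitor -> MATCH
  Item 4: Hub -> MATCH
Count: 2

ANSWER: 2


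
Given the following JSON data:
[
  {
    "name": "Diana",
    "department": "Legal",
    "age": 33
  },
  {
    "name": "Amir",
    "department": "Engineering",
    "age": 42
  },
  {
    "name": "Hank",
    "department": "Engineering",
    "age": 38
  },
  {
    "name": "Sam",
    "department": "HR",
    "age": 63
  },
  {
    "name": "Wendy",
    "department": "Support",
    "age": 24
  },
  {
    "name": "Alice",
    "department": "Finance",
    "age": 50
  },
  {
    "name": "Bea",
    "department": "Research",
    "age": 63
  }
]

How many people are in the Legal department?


Scanning records for department = Legal
  Record 0: Diana
Count: 1

ANSWER: 1


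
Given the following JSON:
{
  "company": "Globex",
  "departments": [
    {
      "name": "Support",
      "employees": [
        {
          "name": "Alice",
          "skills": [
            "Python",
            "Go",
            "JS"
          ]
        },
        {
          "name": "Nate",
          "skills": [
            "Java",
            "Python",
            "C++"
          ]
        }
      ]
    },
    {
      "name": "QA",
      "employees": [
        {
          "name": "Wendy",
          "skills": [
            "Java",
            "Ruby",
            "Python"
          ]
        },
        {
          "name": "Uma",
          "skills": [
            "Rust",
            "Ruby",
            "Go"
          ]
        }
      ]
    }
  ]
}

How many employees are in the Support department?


Path: departments[0].employees
Count: 2

ANSWER: 2


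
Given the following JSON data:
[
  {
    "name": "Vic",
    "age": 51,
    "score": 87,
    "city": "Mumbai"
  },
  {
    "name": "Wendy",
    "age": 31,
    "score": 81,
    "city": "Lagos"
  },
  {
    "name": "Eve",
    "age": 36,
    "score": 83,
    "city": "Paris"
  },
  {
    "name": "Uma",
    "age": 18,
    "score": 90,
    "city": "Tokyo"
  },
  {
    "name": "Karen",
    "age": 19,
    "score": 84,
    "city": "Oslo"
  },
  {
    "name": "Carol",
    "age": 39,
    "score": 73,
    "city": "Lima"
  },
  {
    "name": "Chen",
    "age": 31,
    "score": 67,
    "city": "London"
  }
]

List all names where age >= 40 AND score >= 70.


Checking both conditions:
  Vic (age=51, score=87) -> YES
  Wendy (age=31, score=81) -> no
  Eve (age=36, score=83) -> no
  Uma (age=18, score=90) -> no
  Karen (age=19, score=84) -> no
  Carol (age=39, score=73) -> no
  Chen (age=31, score=67) -> no


ANSWER: Vic


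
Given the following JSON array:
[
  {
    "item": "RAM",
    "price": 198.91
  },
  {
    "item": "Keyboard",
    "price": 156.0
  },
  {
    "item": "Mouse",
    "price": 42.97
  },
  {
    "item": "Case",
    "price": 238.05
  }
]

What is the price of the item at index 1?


Array index 1 -> Keyboard
price = 156.0

ANSWER: 156.0


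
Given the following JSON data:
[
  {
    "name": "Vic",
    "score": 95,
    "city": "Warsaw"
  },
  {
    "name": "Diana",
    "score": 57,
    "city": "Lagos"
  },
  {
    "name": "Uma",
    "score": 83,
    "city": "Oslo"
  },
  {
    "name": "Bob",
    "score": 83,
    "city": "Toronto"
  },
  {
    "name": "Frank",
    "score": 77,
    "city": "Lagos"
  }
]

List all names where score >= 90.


Filtering records where score >= 90:
  Vic (score=95) -> YES
  Diana (score=57) -> no
  Uma (score=83) -> no
  Bob (score=83) -> no
  Frank (score=77) -> no


ANSWER: Vic


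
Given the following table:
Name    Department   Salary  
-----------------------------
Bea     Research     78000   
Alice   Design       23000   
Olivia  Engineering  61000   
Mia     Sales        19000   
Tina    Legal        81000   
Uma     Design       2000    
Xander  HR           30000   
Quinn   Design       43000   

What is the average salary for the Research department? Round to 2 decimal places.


Research department members:
  Bea: 78000
Sum = 78000
Count = 1
Average = 78000 / 1 = 78000.00

ANSWER: 78000.00


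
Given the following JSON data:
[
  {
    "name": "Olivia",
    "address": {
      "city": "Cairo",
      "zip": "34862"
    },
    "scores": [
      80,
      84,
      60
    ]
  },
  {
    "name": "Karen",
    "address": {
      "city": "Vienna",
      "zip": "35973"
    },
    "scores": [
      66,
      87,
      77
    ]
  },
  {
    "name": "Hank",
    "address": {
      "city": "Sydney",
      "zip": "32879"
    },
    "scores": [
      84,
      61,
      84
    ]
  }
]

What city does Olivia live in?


Path: records[0].address.city
Value: Cairo

ANSWER: Cairo


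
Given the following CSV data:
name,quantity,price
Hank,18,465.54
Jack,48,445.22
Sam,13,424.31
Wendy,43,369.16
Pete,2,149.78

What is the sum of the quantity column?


Values in 'quantity' column:
  Row 1: 18
  Row 2: 48
  Row 3: 13
  Row 4: 43
  Row 5: 2
Sum = 18 + 48 + 13 + 43 + 2 = 124

ANSWER: 124


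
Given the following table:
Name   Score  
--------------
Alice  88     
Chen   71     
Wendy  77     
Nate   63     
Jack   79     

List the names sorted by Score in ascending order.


Sorting by Score (ascending):
  Nate: 63
  Chen: 71
  Wendy: 77
  Jack: 79
  Alice: 88


ANSWER: Nate, Chen, Wendy, Jack, Alice


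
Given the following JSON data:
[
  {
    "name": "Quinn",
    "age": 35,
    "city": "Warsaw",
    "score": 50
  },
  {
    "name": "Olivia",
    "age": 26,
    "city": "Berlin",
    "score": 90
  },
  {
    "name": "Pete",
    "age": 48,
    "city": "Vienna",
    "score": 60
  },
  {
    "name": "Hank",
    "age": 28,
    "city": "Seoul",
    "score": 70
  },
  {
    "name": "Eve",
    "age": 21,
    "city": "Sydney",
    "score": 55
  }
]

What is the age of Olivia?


Looking up record where name = Olivia
Record index: 1
Field 'age' = 26

ANSWER: 26


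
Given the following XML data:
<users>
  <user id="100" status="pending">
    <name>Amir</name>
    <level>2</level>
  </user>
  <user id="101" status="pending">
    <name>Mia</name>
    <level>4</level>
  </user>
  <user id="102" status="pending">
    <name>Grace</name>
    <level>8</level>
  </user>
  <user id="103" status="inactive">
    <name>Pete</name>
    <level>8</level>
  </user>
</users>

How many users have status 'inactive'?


Counting users with status='inactive':
  Pete (id=103) -> MATCH
Count: 1

ANSWER: 1


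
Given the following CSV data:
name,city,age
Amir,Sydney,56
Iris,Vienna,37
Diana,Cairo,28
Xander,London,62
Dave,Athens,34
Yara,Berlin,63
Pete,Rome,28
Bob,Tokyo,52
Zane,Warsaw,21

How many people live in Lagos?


Scanning city column for 'Lagos':
Total matches: 0

ANSWER: 0


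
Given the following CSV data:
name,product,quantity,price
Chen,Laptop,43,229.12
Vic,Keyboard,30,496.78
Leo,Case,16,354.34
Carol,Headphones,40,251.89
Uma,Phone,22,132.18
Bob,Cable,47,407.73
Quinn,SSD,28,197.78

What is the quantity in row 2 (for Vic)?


Row 2: Vic
Column 'quantity' = 30

ANSWER: 30


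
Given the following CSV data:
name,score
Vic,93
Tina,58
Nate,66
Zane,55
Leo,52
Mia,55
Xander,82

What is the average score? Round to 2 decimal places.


Scores: 93, 58, 66, 55, 52, 55, 82
Sum = 461
Count = 7
Average = 461 / 7 = 65.86

ANSWER: 65.86


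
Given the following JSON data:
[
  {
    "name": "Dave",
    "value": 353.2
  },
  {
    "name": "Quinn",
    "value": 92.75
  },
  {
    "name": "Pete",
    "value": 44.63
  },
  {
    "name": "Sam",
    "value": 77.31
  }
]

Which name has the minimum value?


Comparing values:
  Dave: 353.2
  Quinn: 92.75
  Pete: 44.63
  Sam: 77.31
Minimum: Pete (44.63)

ANSWER: Pete


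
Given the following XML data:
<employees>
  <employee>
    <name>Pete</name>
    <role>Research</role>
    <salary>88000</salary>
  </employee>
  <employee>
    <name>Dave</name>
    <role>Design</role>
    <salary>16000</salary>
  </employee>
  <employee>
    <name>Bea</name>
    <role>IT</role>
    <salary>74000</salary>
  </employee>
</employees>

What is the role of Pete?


Searching for <employee> with <name>Pete</name>
Found at position 1
<role>Research</role>

ANSWER: Research


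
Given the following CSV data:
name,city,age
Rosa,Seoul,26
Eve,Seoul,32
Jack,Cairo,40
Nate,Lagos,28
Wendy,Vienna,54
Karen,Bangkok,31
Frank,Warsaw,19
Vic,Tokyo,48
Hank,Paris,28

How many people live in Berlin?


Scanning city column for 'Berlin':
Total matches: 0

ANSWER: 0


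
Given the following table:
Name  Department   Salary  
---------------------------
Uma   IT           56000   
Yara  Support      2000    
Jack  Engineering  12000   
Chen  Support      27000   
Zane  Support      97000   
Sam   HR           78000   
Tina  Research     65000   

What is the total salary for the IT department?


IT department members:
  Uma: 56000
Total = 56000 = 56000

ANSWER: 56000


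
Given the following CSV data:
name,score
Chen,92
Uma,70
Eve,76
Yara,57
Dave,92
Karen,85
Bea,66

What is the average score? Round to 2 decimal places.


Scores: 92, 70, 76, 57, 92, 85, 66
Sum = 538
Count = 7
Average = 538 / 7 = 76.86

ANSWER: 76.86


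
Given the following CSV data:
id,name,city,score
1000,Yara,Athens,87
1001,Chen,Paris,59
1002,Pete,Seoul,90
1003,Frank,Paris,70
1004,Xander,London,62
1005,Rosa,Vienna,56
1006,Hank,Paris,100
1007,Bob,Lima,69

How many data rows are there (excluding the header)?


Counting rows (excluding header):
Header: id,name,city,score
Data rows: 8

ANSWER: 8


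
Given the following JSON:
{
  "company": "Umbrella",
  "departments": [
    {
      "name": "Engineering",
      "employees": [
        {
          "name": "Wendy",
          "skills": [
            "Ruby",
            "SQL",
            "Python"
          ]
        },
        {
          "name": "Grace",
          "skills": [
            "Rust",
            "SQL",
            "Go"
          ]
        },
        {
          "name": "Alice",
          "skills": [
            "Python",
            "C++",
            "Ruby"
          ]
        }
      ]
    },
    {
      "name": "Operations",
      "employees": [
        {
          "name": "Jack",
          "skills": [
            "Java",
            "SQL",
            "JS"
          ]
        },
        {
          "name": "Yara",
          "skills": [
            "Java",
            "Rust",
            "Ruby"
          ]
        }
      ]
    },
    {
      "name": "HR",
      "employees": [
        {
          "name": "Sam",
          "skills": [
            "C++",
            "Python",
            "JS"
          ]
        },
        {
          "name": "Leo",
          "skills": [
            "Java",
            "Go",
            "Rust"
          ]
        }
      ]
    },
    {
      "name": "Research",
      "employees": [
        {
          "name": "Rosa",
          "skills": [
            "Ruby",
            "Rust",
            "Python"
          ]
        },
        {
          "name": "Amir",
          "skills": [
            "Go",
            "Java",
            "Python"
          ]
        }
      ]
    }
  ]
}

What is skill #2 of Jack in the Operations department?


Path: departments[1].employees[0].skills[1]
Value: SQL

ANSWER: SQL


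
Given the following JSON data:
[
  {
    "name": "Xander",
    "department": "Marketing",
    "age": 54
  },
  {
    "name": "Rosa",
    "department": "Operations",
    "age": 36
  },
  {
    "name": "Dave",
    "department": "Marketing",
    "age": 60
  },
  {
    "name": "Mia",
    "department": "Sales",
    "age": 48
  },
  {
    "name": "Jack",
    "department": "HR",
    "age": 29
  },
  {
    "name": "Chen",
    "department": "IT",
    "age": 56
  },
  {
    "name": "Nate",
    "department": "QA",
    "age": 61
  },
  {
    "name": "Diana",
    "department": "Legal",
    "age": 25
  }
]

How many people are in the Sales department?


Scanning records for department = Sales
  Record 3: Mia
Count: 1

ANSWER: 1


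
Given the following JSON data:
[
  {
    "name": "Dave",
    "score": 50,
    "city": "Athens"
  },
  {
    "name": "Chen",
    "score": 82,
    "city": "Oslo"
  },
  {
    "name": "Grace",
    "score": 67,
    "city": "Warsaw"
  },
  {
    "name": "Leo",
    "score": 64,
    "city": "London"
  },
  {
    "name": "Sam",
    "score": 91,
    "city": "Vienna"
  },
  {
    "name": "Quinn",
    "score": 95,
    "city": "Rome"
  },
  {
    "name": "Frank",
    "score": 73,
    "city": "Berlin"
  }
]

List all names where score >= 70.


Filtering records where score >= 70:
  Dave (score=50) -> no
  Chen (score=82) -> YES
  Grace (score=67) -> no
  Leo (score=64) -> no
  Sam (score=91) -> YES
  Quinn (score=95) -> YES
  Frank (score=73) -> YES


ANSWER: Chen, Sam, Quinn, Frank


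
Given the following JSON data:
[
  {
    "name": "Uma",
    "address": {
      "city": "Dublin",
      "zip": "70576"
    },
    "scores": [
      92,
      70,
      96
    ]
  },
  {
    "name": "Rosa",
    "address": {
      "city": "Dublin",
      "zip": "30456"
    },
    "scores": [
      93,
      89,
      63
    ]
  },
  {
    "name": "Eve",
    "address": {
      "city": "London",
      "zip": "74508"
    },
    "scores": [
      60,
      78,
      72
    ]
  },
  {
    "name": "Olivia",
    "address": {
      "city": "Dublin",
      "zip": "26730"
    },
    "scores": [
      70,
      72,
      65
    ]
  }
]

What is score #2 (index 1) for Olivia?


Path: records[3].scores[1]
Value: 72

ANSWER: 72


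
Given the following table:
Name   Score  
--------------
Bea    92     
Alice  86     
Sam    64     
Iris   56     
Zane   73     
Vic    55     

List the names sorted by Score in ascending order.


Sorting by Score (ascending):
  Vic: 55
  Iris: 56
  Sam: 64
  Zane: 73
  Alice: 86
  Bea: 92


ANSWER: Vic, Iris, Sam, Zane, Alice, Bea


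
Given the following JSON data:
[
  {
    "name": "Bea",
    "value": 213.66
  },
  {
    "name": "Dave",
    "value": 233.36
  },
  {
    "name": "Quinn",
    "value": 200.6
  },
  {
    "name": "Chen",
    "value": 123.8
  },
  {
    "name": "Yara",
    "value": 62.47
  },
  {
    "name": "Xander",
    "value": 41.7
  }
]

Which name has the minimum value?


Comparing values:
  Bea: 213.66
  Dave: 233.36
  Quinn: 200.6
  Chen: 123.8
  Yara: 62.47
  Xander: 41.7
Minimum: Xander (41.7)

ANSWER: Xander


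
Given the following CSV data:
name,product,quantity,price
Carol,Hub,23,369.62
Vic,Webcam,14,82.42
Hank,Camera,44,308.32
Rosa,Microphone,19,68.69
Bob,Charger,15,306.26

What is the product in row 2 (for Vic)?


Row 2: Vic
Column 'product' = Webcam

ANSWER: Webcam


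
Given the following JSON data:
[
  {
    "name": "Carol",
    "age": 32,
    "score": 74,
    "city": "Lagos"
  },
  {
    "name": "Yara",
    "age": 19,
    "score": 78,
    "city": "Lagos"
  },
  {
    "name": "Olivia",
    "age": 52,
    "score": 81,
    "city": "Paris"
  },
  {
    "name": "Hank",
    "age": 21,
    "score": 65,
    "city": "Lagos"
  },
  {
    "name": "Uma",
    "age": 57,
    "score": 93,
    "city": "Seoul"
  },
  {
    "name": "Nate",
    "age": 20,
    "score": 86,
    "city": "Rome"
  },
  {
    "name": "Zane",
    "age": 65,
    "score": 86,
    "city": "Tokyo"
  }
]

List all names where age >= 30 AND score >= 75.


Checking both conditions:
  Carol (age=32, score=74) -> no
  Yara (age=19, score=78) -> no
  Olivia (age=52, score=81) -> YES
  Hank (age=21, score=65) -> no
  Uma (age=57, score=93) -> YES
  Nate (age=20, score=86) -> no
  Zane (age=65, score=86) -> YES


ANSWER: Olivia, Uma, Zane


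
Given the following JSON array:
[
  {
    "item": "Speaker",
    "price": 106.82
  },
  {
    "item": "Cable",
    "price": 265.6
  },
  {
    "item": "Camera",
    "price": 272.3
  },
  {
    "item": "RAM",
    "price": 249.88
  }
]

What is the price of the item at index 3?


Array index 3 -> RAM
price = 249.88

ANSWER: 249.88


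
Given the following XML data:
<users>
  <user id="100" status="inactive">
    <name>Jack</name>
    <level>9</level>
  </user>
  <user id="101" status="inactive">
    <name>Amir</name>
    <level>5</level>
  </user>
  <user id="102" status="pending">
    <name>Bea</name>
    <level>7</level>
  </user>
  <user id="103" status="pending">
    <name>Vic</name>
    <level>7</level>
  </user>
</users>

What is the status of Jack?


Finding user with name = Jack
user id="100" status="inactive"

ANSWER: inactive


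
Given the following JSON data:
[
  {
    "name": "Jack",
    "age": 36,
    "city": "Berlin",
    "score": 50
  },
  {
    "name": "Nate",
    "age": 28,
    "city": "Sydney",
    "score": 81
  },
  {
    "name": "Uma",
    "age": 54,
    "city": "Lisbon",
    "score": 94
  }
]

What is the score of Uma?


Looking up record where name = Uma
Record index: 2
Field 'score' = 94

ANSWER: 94


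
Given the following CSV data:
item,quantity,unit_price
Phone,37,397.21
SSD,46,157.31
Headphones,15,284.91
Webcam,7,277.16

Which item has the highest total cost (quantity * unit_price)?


Computing row totals:
  Phone: 14696.77
  SSD: 7236.26
  Headphones: 4273.65
  Webcam: 1940.12
Maximum: Phone (14696.77)

ANSWER: Phone


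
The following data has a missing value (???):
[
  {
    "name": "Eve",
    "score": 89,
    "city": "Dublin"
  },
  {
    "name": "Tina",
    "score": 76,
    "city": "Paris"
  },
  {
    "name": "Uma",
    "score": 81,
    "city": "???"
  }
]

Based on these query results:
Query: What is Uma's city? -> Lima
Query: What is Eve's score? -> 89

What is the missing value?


The missing value is Uma's city
From query: Uma's city = Lima

ANSWER: Lima


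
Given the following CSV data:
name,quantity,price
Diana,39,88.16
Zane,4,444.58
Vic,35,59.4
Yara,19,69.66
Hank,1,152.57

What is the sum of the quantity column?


Values in 'quantity' column:
  Row 1: 39
  Row 2: 4
  Row 3: 35
  Row 4: 19
  Row 5: 1
Sum = 39 + 4 + 35 + 19 + 1 = 98

ANSWER: 98


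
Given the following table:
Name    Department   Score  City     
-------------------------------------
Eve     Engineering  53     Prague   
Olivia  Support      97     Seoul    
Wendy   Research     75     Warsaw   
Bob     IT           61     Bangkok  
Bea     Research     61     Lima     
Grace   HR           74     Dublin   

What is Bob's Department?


Row 4: Bob
Department = IT

ANSWER: IT


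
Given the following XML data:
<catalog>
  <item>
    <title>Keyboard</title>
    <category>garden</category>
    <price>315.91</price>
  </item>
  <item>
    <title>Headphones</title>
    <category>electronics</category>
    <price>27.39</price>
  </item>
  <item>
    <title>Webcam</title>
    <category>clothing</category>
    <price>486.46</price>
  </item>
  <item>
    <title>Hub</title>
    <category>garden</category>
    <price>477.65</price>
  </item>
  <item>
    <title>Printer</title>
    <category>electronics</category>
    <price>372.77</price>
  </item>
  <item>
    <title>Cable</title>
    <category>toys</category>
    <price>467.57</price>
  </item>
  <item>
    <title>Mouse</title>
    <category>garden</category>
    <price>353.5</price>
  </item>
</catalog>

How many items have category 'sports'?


Scanning <item> elements for <category>sports</category>:
Count: 0

ANSWER: 0


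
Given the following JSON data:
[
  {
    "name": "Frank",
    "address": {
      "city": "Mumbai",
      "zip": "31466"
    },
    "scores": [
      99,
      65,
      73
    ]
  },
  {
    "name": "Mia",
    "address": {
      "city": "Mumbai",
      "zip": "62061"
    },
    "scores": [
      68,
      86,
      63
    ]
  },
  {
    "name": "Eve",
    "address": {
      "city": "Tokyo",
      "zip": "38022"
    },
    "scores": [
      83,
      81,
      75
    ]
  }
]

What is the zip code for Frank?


Path: records[0].address.zip
Value: 31466

ANSWER: 31466


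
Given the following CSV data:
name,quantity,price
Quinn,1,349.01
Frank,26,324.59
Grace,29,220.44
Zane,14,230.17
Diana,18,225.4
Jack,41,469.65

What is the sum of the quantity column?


Values in 'quantity' column:
  Row 1: 1
  Row 2: 26
  Row 3: 29
  Row 4: 14
  Row 5: 18
  Row 6: 41
Sum = 1 + 26 + 29 + 14 + 18 + 41 = 129

ANSWER: 129


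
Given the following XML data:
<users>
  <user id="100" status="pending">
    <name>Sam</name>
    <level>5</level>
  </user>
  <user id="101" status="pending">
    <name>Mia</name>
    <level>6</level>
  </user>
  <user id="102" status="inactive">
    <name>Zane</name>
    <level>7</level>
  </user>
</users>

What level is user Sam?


Finding user: Sam
<level>5</level>

ANSWER: 5


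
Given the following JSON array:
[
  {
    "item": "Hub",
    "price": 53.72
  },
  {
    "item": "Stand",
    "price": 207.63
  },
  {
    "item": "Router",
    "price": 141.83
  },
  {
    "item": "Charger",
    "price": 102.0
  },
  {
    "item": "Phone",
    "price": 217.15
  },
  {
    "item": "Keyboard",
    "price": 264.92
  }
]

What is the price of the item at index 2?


Array index 2 -> Router
price = 141.83

ANSWER: 141.83


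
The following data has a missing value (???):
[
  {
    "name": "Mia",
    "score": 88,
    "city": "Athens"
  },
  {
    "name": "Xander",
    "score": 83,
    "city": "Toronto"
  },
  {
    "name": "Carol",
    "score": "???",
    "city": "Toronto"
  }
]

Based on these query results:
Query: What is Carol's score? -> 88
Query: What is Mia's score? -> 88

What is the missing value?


The missing value is Carol's score
From query: Carol's score = 88

ANSWER: 88


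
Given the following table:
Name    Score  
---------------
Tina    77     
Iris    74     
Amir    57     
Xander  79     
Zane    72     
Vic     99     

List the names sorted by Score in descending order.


Sorting by Score (descending):
  Vic: 99
  Xander: 79
  Tina: 77
  Iris: 74
  Zane: 72
  Amir: 57


ANSWER: Vic, Xander, Tina, Iris, Zane, Amir


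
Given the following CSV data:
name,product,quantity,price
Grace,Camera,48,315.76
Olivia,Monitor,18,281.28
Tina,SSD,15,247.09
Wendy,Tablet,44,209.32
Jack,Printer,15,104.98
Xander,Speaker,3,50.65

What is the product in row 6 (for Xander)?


Row 6: Xander
Column 'product' = Speaker

ANSWER: Speaker


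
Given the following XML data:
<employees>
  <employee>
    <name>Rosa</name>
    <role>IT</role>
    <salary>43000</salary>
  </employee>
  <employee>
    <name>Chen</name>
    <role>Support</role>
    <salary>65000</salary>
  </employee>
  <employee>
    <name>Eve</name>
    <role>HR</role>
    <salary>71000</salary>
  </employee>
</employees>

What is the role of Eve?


Searching for <employee> with <name>Eve</name>
Found at position 3
<role>HR</role>

ANSWER: HR


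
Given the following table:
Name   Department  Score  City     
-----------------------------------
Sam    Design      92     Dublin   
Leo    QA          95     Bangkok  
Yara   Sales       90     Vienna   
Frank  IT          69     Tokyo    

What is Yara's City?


Row 3: Yara
City = Vienna

ANSWER: Vienna


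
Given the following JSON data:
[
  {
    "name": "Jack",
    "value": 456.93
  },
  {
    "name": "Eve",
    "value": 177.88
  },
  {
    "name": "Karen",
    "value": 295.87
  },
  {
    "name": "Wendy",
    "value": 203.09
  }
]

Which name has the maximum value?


Comparing values:
  Jack: 456.93
  Eve: 177.88
  Karen: 295.87
  Wendy: 203.09
Maximum: Jack (456.93)

ANSWER: Jack


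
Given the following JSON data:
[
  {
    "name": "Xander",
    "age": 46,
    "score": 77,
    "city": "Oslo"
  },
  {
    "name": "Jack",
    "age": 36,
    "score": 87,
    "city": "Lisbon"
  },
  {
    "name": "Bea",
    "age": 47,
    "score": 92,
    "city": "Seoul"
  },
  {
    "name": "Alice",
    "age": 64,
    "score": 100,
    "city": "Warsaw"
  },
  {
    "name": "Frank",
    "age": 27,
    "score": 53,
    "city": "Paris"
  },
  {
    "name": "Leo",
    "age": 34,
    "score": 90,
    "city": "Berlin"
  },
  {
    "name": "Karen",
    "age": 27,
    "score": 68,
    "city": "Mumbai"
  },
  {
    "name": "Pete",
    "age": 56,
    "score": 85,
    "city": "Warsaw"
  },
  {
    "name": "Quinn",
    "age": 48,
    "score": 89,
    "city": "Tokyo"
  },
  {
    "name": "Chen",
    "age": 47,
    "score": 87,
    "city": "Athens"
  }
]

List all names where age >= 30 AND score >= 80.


Checking both conditions:
  Xander (age=46, score=77) -> no
  Jack (age=36, score=87) -> YES
  Bea (age=47, score=92) -> YES
  Alice (age=64, score=100) -> YES
  Frank (age=27, score=53) -> no
  Leo (age=34, score=90) -> YES
  Karen (age=27, score=68) -> no
  Pete (age=56, score=85) -> YES
  Quinn (age=48, score=89) -> YES
  Chen (age=47, score=87) -> YES


ANSWER: Jack, Bea, Alice, Leo, Pete, Quinn, Chen


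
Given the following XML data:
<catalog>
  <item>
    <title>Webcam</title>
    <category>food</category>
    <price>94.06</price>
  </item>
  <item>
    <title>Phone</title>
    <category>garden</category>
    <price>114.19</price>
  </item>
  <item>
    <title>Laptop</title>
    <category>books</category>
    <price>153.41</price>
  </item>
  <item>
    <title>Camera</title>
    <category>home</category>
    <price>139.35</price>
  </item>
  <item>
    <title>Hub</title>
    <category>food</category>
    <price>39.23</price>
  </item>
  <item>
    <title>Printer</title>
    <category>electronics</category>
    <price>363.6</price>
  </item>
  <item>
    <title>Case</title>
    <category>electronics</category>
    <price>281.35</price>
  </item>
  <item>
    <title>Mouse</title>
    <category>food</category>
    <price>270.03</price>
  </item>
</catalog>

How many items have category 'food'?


Scanning <item> elements for <category>food</category>:
  Item 1: Webcam -> MATCH
  Item 5: Hub -> MATCH
  Item 8: Mouse -> MATCH
Count: 3

ANSWER: 3


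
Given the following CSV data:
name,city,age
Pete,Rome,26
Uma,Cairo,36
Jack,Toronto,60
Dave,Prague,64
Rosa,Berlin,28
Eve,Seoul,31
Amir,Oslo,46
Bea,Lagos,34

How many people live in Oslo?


Scanning city column for 'Oslo':
  Row 7: Amir -> MATCH
Total matches: 1

ANSWER: 1


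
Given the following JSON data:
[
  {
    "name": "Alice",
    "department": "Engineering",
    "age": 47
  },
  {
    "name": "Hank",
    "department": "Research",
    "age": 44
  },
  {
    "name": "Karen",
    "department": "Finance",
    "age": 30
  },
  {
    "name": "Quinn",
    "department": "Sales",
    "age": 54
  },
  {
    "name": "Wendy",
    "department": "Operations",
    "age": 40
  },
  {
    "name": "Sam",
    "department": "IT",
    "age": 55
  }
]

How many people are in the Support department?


Scanning records for department = Support
  No matches found
Count: 0

ANSWER: 0


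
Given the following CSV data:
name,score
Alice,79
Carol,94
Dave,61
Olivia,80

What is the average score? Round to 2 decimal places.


Scores: 79, 94, 61, 80
Sum = 314
Count = 4
Average = 314 / 4 = 78.50

ANSWER: 78.50


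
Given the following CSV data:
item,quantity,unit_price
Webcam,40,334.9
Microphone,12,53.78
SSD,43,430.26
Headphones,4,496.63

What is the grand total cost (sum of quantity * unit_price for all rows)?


Computing row totals:
  Webcam: 40 * 334.9 = 13396.0
  Microphone: 12 * 53.78 = 645.36
  SSD: 43 * 430.26 = 18501.18
  Headphones: 4 * 496.63 = 1986.52
Grand total = 13396.0 + 645.36 + 18501.18 + 1986.52 = 34529.06

ANSWER: 34529.06


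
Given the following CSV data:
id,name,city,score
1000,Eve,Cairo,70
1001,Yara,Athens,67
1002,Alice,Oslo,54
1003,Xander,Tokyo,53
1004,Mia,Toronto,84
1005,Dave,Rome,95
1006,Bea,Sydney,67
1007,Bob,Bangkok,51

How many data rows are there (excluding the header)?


Counting rows (excluding header):
Header: id,name,city,score
Data rows: 8

ANSWER: 8


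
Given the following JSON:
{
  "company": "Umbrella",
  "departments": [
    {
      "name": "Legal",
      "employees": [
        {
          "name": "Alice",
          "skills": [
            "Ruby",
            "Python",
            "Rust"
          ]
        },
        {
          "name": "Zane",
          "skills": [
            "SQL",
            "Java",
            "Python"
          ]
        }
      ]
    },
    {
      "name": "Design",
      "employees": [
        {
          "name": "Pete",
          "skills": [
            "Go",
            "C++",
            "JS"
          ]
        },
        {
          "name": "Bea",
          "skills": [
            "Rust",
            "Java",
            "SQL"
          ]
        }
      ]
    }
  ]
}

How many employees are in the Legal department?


Path: departments[0].employees
Count: 2

ANSWER: 2


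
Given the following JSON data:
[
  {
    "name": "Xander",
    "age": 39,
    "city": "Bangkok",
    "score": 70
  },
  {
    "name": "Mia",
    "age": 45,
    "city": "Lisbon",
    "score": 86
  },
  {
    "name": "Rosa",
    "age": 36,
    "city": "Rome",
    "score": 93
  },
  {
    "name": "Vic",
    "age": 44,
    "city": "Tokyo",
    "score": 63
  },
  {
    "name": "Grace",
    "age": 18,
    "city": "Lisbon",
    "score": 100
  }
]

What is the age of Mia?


Looking up record where name = Mia
Record index: 1
Field 'age' = 45

ANSWER: 45


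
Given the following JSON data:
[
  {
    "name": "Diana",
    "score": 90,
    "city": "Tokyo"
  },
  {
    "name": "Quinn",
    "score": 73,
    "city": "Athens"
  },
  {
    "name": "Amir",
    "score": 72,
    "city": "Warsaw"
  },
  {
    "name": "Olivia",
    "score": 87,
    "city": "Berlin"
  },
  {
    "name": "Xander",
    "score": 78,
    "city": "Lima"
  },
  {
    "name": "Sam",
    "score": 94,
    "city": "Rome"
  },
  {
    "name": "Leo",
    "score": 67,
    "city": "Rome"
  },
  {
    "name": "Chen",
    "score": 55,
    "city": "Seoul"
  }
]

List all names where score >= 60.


Filtering records where score >= 60:
  Diana (score=90) -> YES
  Quinn (score=73) -> YES
  Amir (score=72) -> YES
  Olivia (score=87) -> YES
  Xander (score=78) -> YES
  Sam (score=94) -> YES
  Leo (score=67) -> YES
  Chen (score=55) -> no


ANSWER: Diana, Quinn, Amir, Olivia, Xander, Sam, Leo
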